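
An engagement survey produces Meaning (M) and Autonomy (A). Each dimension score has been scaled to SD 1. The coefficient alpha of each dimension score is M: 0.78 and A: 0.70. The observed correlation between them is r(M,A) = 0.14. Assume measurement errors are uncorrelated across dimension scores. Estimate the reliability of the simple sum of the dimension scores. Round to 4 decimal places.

0.7719

Var(M+A) = 2 + 2·[0.14] = 2 + 0.28 = 2.28.
Because errors are independent across components, Cov(Tᵢ,Tⱼ) = Cov(Xᵢ,Xⱼ); the off-diagonal part of the true-score variance is the same as above.
True-score variance = [0.78 + 0.70] + 0.28 = 1.48 + 0.28 = 1.76.
Reliability = 1.76 / 2.28 = 0.7719.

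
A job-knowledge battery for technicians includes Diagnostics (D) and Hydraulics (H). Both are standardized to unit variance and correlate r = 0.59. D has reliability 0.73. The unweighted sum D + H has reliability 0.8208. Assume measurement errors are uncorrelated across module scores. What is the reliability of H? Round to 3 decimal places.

Var(D+H) = 2 + 2·0.59 = 3.180.
True-score variance = ρ_D + ρ_H + 2·0.59, so 0.8208 = (0.73 + ρ_H + 1.18) / 3.180.
ρ_H = 0.8208·3.180 − 0.73 − 1.18 = 0.700.

0.700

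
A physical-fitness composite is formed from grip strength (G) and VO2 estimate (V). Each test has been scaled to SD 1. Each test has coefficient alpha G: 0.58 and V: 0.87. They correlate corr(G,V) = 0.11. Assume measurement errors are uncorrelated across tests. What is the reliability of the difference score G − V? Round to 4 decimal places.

Var(G−V) = 1 + 1 − 2·0.11 = 2 − 0.22 = 1.78.
With uncorrelated errors the cross-covariances are all true-score covariance, so they carry over unchanged; only the diagonal terms shrink to ρᵢσᵢ².
True-score variance = [0.58 + 0.87] − 0.22 = 1.45 − 0.22 = 1.23.
Reliability = 1.23 / 1.78 = 0.6910.

0.6910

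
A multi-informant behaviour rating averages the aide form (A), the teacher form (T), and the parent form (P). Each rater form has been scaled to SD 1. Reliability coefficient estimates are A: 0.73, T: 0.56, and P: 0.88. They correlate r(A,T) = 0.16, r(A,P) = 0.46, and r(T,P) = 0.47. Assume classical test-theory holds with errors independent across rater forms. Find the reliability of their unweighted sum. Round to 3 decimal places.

0.840

Var(A+T+P) = 3 + 2·[0.16 + 0.46 + 0.47] = 3 + 2.18 = 5.18.
Under uncorrelated errors the observed covariances equal the true-score covariances, so only the own-variance terms attenuate.
True-score variance = [0.73 + 0.56 + 0.88] + 2.18 = 2.17 + 2.18 = 4.35.
Reliability = 4.35 / 5.18 = 0.840.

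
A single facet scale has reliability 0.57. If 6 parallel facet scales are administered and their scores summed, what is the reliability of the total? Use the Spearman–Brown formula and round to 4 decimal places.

0.8883

ρ_k = kρ / (1 + (k−1)ρ) = 6·0.57 / (1 + 5·0.57) = 3.420 / 3.850 = 0.8883.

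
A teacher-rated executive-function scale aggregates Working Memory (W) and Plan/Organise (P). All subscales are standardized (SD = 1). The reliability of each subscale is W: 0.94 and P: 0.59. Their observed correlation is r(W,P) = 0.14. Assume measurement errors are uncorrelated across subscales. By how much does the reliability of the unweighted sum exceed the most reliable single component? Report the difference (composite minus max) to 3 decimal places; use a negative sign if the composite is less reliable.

-0.146

Var(sum) = 2 + 0.28 = 2.28; true-score variance = 1.53 + 0.28 = 1.81; composite reliability = 0.7939.
Max component reliability = 0.9400.
Difference = 0.7939 − 0.9400 = -0.146.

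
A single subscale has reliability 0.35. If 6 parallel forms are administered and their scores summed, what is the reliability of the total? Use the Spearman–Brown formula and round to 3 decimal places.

ρ_k = kρ / (1 + (k−1)ρ) = 6·0.35 / (1 + 5·0.35) = 2.100 / 2.750 = 0.764.

0.764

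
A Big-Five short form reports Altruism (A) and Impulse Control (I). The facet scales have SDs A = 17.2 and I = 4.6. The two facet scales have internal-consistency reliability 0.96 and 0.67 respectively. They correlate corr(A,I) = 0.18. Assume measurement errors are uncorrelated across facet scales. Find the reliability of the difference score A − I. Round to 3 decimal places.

Var(A−I) = 17.2² + 4.6² − 2·17.2·4.6·0.18 = 317 − 28.4832 = 288.517.
Under uncorrelated errors the observed covariances equal the true-score covariances, so only the own-variance terms attenuate.
True-score variance = [17.2²·0.96 + 4.6²·0.67] − 28.4832 = 298.184 − 28.4832 = 269.7.
Reliability = 269.7 / 288.517 = 0.935.

0.935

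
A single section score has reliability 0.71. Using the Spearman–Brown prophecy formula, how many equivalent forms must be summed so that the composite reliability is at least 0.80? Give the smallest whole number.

2

k ≥ ρ*(1−ρ₁)/(ρ₁(1−ρ*)) = 0.80·0.29 / (0.71·0.20) = 1.634.
Smallest integer k = 2.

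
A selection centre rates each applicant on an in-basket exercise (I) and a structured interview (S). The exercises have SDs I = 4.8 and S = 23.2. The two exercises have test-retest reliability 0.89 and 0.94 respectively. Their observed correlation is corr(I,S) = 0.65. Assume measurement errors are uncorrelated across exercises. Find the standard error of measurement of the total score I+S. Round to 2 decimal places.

Var(total) = 561.28 + 144.768 = 706.048.
True-score variance = 526.451 + 144.768 = 671.219, so reliability = 0.9507.
Error variance = 706.048 − 671.219 = 34.8288; SEM = √34.8288 = 5.90.

5.90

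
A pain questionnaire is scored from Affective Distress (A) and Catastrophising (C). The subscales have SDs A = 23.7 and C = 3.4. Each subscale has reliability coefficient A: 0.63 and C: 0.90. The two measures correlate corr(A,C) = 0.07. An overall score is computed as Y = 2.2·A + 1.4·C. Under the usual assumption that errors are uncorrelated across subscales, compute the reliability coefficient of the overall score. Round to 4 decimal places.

0.6368

Var(Y) = 2.2²·23.7² + 1.4²·3.4² + 2·[3.08·23.7·3.4·0.07] = 2741.24 + 34.7461 = 2775.98.
Under uncorrelated errors the observed covariances equal the true-score covariances, so only the own-variance terms attenuate.
True-score variance = [2.2²·23.7²·0.63 + 1.4²·3.4²·0.90] + 34.7461 = 1733.1 + 34.7461 = 1767.84.
Reliability = 1767.84 / 2775.98 = 0.6368.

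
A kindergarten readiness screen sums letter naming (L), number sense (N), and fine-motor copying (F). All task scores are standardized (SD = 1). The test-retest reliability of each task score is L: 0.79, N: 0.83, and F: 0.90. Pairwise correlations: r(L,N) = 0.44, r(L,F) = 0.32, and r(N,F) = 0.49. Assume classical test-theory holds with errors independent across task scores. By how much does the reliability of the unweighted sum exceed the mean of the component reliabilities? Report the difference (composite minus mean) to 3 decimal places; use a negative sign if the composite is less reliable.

Var(sum) = 3 + 2.5 = 5.5; true-score variance = 2.52 + 2.5 = 5.02; composite reliability = 0.9127.
Mean component reliability = 0.8400.
Difference = 0.9127 − 0.8400 = 0.073.

0.073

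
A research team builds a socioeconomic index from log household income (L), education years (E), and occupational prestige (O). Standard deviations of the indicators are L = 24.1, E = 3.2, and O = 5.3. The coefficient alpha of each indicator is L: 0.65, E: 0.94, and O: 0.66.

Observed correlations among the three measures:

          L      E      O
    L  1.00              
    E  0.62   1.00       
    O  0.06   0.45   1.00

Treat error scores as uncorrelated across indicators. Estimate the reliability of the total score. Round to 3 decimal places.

0.714

Var(L+E+O) = 24.1² + 3.2² + 5.3² + 2·[24.1·3.2·0.62 + 24.1·5.3·0.06 + 3.2·5.3·0.45] = 619.14 + 126.22 = 745.36.
Because errors are independent across components, Cov(Tᵢ,Tⱼ) = Cov(Xᵢ,Xⱼ); the off-diagonal part of the true-score variance is the same as above.
True-score variance = [24.1²·0.65 + 3.2²·0.94 + 5.3²·0.66] + 126.22 = 405.692 + 126.22 = 531.912.
Reliability = 531.912 / 745.36 = 0.714.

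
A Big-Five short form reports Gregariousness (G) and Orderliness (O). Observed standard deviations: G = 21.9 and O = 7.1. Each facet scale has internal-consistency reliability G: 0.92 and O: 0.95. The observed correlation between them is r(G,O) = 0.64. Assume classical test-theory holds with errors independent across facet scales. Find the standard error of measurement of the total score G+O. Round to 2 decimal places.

6.39

Var(total) = 530.02 + 199.027 = 729.047.
True-score variance = 489.131 + 199.027 = 688.158, so reliability = 0.9439.
Error variance = 729.047 − 688.158 = 40.8893; SEM = √40.8893 = 6.39.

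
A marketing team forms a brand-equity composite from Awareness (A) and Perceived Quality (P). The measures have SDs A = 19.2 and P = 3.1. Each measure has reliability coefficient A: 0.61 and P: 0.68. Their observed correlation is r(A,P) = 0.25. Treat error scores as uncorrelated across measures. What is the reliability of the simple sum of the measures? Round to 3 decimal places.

Var(A+P) = 19.2² + 3.1² + 2·[19.2·3.1·0.25] = 378.25 + 29.76 = 408.01.
With uncorrelated errors the cross-covariances are all true-score covariance, so they carry over unchanged; only the diagonal terms shrink to ρᵢσᵢ².
True-score variance = [19.2²·0.61 + 3.1²·0.68] + 29.76 = 231.405 + 29.76 = 261.165.
Reliability = 261.165 / 408.01 = 0.640.

0.640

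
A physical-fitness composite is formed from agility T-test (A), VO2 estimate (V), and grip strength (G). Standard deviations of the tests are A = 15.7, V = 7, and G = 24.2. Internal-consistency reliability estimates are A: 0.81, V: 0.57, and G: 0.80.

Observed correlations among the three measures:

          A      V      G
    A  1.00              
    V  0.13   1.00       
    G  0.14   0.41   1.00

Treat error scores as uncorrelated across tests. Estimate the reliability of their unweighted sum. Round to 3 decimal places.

0.840

Var(A+V+G) = 15.7² + 7² + 24.2² + 2·[15.7·7·0.13 + 15.7·24.2·0.14 + 7·24.2·0.41] = 881.13 + 273.865 = 1155.
Because errors are independent across components, Cov(Tᵢ,Tⱼ) = Cov(Xᵢ,Xⱼ); the off-diagonal part of the true-score variance is the same as above.
True-score variance = [15.7²·0.81 + 7²·0.57 + 24.2²·0.80] + 273.865 = 696.099 + 273.865 = 969.964.
Reliability = 969.964 / 1155 = 0.840.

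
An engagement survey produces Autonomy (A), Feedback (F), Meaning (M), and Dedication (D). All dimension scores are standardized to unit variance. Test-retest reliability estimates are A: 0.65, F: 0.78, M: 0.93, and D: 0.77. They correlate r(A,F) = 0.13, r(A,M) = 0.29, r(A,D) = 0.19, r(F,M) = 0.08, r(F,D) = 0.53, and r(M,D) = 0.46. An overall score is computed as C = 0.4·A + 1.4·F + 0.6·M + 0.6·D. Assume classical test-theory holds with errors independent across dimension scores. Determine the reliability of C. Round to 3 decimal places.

Var(C) = 0.4² + 1.4² + 0.6² + 0.6² + 2·[0.56·0.13 + 0.24·0.29 + 0.24·0.19 + 0.84·0.08 + 0.84·0.53 + 0.36·0.46] = 2.84 + 1.732 = 4.572.
With uncorrelated errors the cross-covariances are all true-score covariance, so they carry over unchanged; only the diagonal terms shrink to ρᵢσᵢ².
True-score variance = [0.4²·0.65 + 1.4²·0.78 + 0.6²·0.93 + 0.6²·0.77] + 1.732 = 2.2448 + 1.732 = 3.9768.
Reliability = 3.9768 / 4.572 = 0.870.

0.870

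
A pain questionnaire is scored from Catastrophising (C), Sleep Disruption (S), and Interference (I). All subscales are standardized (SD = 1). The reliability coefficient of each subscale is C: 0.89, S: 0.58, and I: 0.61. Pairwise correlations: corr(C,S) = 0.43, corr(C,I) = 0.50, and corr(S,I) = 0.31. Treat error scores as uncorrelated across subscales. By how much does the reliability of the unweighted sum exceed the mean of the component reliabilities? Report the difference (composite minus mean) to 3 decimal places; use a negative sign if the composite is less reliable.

Var(sum) = 3 + 2.48 = 5.48; true-score variance = 2.08 + 2.48 = 4.56; composite reliability = 0.8321.
Mean component reliability = 0.6933.
Difference = 0.8321 − 0.6933 = 0.139.

0.139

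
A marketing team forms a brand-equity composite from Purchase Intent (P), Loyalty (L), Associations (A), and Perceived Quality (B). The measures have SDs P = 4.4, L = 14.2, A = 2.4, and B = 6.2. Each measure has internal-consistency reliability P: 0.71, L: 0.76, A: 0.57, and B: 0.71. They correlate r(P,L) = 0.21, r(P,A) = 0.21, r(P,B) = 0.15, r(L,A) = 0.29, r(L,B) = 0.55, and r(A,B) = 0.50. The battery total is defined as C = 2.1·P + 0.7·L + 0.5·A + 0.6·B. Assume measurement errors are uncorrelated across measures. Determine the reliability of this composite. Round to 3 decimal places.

Var(C) = 2.1²·4.4² + 0.7²·14.2² + 0.5²·2.4² + 0.6²·6.2² + 2·[1.47·4.4·14.2·0.21 + 1.05·4.4·2.4·0.21 + 1.26·4.4·6.2·0.15 + 0.35·14.2·2.4·0.29 + 0.42·14.2·6.2·0.55 + 0.3·2.4·6.2·0.50] = 199.46 + 105.601 = 305.06.
With uncorrelated errors the cross-covariances are all true-score covariance, so they carry over unchanged; only the diagonal terms shrink to ρᵢσᵢ².
True-score variance = [2.1²·4.4²·0.71 + 0.7²·14.2²·0.76 + 0.5²·2.4²·0.57 + 0.6²·6.2²·0.71] + 105.601 = 146.355 + 105.601 = 251.956.
Reliability = 251.956 / 305.06 = 0.826.

0.826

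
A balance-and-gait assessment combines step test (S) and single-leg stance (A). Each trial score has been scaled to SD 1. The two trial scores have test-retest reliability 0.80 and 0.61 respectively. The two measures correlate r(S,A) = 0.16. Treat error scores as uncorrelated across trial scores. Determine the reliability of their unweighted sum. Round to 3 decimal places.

0.746

Var(S+A) = 2 + 2·[0.16] = 2 + 0.32 = 2.32.
Under uncorrelated errors the observed covariances equal the true-score covariances, so only the own-variance terms attenuate.
True-score variance = [0.80 + 0.61] + 0.32 = 1.41 + 0.32 = 1.73.
Reliability = 1.73 / 2.32 = 0.746.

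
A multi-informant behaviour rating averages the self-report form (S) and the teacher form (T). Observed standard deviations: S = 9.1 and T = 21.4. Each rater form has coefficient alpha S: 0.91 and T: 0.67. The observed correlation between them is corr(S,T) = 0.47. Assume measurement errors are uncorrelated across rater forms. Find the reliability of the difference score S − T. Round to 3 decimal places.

Var(S−T) = 9.1² + 21.4² − 2·9.1·21.4·0.47 = 540.77 − 183.056 = 357.714.
Because errors are independent across components, Cov(Tᵢ,Tⱼ) = Cov(Xᵢ,Xⱼ); the off-diagonal part of the true-score variance is the same as above.
True-score variance = [9.1²·0.91 + 21.4²·0.67] − 183.056 = 382.19 − 183.056 = 199.135.
Reliability = 199.135 / 357.714 = 0.557.

0.557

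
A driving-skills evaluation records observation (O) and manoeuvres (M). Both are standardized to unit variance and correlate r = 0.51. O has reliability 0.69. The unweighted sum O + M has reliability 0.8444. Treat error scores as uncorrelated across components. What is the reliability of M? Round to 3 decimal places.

Var(O+M) = 2 + 2·0.51 = 3.020.
True-score variance = ρ_O + ρ_M + 2·0.51, so 0.8444 = (0.69 + ρ_M + 1.02) / 3.020.
ρ_M = 0.8444·3.020 − 0.69 − 1.02 = 0.840.

0.840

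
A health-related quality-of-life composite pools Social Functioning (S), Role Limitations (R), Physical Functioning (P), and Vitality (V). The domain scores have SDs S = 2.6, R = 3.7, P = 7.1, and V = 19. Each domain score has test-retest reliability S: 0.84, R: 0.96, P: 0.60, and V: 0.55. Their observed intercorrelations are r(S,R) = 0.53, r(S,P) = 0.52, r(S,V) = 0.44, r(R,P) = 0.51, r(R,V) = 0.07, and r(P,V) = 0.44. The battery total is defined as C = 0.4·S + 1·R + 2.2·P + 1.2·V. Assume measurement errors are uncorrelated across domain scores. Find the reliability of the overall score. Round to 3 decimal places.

Var(C) = 0.4²·2.6² + 3.7² + 2.2²·7.1² + 1.2²·19² + 2·[0.4·2.6·3.7·0.53 + 0.88·2.6·7.1·0.52 + 0.48·2.6·19·0.44 + 2.2·3.7·7.1·0.51 + 1.2·3.7·19·0.07 + 2.64·7.1·19·0.44] = 778.596 + 426 = 1204.6.
With uncorrelated errors the cross-covariances are all true-score covariance, so they carry over unchanged; only the diagonal terms shrink to ρᵢσᵢ².
True-score variance = [0.4²·2.6²·0.84 + 3.7²·0.96 + 2.2²·7.1²·0.60 + 1.2²·19²·0.55] + 426 = 446.354 + 426 = 872.354.
Reliability = 872.354 / 1204.6 = 0.724.

0.724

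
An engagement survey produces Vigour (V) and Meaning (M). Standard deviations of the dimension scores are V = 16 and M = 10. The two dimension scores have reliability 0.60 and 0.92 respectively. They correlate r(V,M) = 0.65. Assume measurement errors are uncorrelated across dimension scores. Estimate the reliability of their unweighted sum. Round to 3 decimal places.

Var(V+M) = 16² + 10² + 2·[16·10·0.65] = 356 + 208 = 564.
Under uncorrelated errors the observed covariances equal the true-score covariances, so only the own-variance terms attenuate.
True-score variance = [16²·0.60 + 10²·0.92] + 208 = 245.6 + 208 = 453.6.
Reliability = 453.6 / 564 = 0.804.

0.804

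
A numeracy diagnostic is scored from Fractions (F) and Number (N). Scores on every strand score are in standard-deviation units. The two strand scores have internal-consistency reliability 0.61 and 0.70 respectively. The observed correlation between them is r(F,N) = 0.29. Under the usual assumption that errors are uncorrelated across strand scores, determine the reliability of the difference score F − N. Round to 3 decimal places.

0.514

Var(F−N) = 1 + 1 − 2·0.29 = 2 − 0.58 = 1.42.
With uncorrelated errors the cross-covariances are all true-score covariance, so they carry over unchanged; only the diagonal terms shrink to ρᵢσᵢ².
True-score variance = [0.61 + 0.70] − 0.58 = 1.31 − 0.58 = 0.73.
Reliability = 0.73 / 1.42 = 0.514.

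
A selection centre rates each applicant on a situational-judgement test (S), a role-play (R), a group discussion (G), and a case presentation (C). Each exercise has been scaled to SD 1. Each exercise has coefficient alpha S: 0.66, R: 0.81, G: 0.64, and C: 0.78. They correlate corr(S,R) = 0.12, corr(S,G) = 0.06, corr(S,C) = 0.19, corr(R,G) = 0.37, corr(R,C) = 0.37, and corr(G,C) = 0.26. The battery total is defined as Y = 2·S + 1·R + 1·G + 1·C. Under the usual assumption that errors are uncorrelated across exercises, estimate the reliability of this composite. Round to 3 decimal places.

Var(Y) = 2² + 1 + 1 + 1 + 2·[2·0.12 + 2·0.06 + 2·0.19 + 0.37 + 0.37 + 0.26] = 7 + 3.48 = 10.48.
Because errors are independent across components, Cov(Tᵢ,Tⱼ) = Cov(Xᵢ,Xⱼ); the off-diagonal part of the true-score variance is the same as above.
True-score variance = [2²·0.66 + 0.81 + 0.64 + 0.78] + 3.48 = 4.87 + 3.48 = 8.35.
Reliability = 8.35 / 10.48 = 0.797.

0.797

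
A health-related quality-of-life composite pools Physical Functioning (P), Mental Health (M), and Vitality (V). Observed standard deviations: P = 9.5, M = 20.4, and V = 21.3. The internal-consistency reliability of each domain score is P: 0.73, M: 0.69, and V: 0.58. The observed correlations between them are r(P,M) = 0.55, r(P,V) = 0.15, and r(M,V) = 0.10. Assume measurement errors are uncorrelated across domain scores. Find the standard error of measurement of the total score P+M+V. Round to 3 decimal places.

18.545

Var(total) = 960.1 + 360.789 = 1320.89.
True-score variance = 616.173 + 360.789 = 976.962, so reliability = 0.7396.
Error variance = 1320.89 − 976.962 = 343.927; SEM = √343.927 = 18.545.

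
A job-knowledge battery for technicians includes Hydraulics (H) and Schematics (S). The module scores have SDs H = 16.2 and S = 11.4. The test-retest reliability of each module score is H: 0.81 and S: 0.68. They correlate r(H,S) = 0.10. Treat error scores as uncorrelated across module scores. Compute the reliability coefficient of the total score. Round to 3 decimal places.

0.787

Var(H+S) = 16.2² + 11.4² + 2·[16.2·11.4·0.10] = 392.4 + 36.936 = 429.336.
With uncorrelated errors the cross-covariances are all true-score covariance, so they carry over unchanged; only the diagonal terms shrink to ρᵢσᵢ².
True-score variance = [16.2²·0.81 + 11.4²·0.68] + 36.936 = 300.949 + 36.936 = 337.885.
Reliability = 337.885 / 429.336 = 0.787.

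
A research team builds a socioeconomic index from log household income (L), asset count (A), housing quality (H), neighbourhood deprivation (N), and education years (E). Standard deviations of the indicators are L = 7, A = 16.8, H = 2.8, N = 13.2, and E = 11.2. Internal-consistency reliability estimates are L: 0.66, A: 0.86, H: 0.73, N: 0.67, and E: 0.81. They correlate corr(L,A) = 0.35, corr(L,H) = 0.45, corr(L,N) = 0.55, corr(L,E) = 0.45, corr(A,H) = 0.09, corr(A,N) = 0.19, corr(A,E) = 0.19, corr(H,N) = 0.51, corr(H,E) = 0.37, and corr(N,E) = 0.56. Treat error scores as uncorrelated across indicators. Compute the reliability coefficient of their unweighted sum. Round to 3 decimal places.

Var(L+A+H+N+E) = 7² + 16.8² + 2.8² + 13.2² + 11.2² + 2·[7·16.8·0.35 + 7·2.8·0.45 + 7·13.2·0.55 + 7·11.2·0.45 + 16.8·2.8·0.09 + 16.8·13.2·0.19 + 16.8·11.2·0.19 + 2.8·13.2·0.51 + 2.8·11.2·0.37 + 13.2·11.2·0.56] = 638.76 + 662.883 = 1301.64.
Under uncorrelated errors the observed covariances equal the true-score covariances, so only the own-variance terms attenuate.
True-score variance = [7²·0.66 + 16.8²·0.86 + 2.8²·0.73 + 13.2²·0.67 + 11.2²·0.81] + 662.883 = 499.137 + 662.883 = 1162.02.
Reliability = 1162.02 / 1301.64 = 0.893.

0.893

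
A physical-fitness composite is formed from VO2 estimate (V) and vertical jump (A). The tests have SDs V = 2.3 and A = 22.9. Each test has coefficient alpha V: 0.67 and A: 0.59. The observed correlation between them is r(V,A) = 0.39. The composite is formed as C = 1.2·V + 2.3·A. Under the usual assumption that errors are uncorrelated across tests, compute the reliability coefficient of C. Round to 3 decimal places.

0.606

Var(C) = 1.2²·2.3² + 2.3²·22.9² + 2·[2.76·2.3·22.9·0.39] = 2781.75 + 113.388 = 2895.13.
Because errors are independent across components, Cov(Tᵢ,Tⱼ) = Cov(Xᵢ,Xⱼ); the off-diagonal part of the true-score variance is the same as above.
True-score variance = [1.2²·2.3²·0.67 + 2.3²·22.9²·0.59] + 113.388 = 1641.84 + 113.388 = 1755.23.
Reliability = 1755.23 / 2895.13 = 0.606.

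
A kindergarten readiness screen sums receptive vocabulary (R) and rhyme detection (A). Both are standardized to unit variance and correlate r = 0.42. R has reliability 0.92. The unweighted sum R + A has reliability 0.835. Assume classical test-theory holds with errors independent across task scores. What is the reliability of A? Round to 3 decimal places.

Var(R+A) = 2 + 2·0.42 = 2.840.
True-score variance = ρ_R + ρ_A + 2·0.42, so 0.835 = (0.92 + ρ_A + 0.84) / 2.840.
ρ_A = 0.835·2.840 − 0.92 − 0.84 = 0.611.

0.611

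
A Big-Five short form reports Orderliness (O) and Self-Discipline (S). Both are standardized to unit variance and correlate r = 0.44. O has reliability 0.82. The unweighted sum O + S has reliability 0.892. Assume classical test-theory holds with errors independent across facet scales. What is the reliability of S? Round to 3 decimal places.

Var(O+S) = 2 + 2·0.44 = 2.880.
True-score variance = ρ_O + ρ_S + 2·0.44, so 0.892 = (0.82 + ρ_S + 0.88) / 2.880.
ρ_S = 0.892·2.880 − 0.82 − 0.88 = 0.869.

0.869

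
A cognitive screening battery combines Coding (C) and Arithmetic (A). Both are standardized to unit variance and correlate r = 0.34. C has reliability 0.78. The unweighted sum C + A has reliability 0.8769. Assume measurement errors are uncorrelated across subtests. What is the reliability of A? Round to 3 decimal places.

Var(C+A) = 2 + 2·0.34 = 2.680.
True-score variance = ρ_C + ρ_A + 2·0.34, so 0.8769 = (0.78 + ρ_A + 0.68) / 2.680.
ρ_A = 0.8769·2.680 − 0.78 − 0.68 = 0.890.

0.890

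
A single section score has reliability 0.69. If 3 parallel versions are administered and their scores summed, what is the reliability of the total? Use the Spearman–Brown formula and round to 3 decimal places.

0.870

ρ_k = kρ / (1 + (k−1)ρ) = 3·0.69 / (1 + 2·0.69) = 2.070 / 2.380 = 0.870.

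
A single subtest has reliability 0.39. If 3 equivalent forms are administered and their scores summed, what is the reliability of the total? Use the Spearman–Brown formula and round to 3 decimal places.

0.657

ρ_k = kρ / (1 + (k−1)ρ) = 3·0.39 / (1 + 2·0.39) = 1.170 / 1.780 = 0.657.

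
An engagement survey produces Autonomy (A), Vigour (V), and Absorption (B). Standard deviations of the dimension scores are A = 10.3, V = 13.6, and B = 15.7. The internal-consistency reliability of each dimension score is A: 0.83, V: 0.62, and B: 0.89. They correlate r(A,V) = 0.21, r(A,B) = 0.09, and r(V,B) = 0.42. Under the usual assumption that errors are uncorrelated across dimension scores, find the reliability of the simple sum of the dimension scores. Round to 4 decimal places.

0.8566

Var(A+V+B) = 10.3² + 13.6² + 15.7² + 2·[10.3·13.6·0.21 + 10.3·15.7·0.09 + 13.6·15.7·0.42] = 537.54 + 267.298 = 804.838.
Under uncorrelated errors the observed covariances equal the true-score covariances, so only the own-variance terms attenuate.
True-score variance = [10.3²·0.83 + 13.6²·0.62 + 15.7²·0.89] + 267.298 = 422.106 + 267.298 = 689.404.
Reliability = 689.404 / 804.838 = 0.8566.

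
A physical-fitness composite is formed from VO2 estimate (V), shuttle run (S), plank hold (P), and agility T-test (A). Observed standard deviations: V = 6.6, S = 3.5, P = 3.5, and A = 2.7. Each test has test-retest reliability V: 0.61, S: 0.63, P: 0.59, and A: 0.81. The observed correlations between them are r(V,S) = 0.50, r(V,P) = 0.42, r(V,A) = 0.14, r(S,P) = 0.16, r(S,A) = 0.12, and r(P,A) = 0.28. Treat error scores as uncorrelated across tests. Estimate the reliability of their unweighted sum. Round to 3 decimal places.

0.792

Var(V+S+P+A) = 6.6² + 3.5² + 3.5² + 2.7² + 2·[6.6·3.5·0.50 + 6.6·3.5·0.42 + 6.6·2.7·0.14 + 3.5·3.5·0.16 + 3.5·2.7·0.12 + 3.5·2.7·0.28] = 75.35 + 58.9736 = 134.324.
Under uncorrelated errors the observed covariances equal the true-score covariances, so only the own-variance terms attenuate.
True-score variance = [6.6²·0.61 + 3.5²·0.63 + 3.5²·0.59 + 2.7²·0.81] + 58.9736 = 47.4215 + 58.9736 = 106.395.
Reliability = 106.395 / 134.324 = 0.792.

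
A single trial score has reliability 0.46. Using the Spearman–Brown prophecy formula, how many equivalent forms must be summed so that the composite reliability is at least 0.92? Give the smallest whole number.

k ≥ ρ*(1−ρ₁)/(ρ₁(1−ρ*)) = 0.92·0.54 / (0.46·0.08) = 13.500.
Smallest integer k = 14.

14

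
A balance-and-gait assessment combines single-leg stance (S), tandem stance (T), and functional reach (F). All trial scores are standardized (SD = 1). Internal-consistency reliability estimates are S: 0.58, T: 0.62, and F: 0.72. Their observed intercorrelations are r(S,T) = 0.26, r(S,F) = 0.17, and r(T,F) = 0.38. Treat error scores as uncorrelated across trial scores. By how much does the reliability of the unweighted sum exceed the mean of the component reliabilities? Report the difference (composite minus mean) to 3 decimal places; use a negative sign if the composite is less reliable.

Var(sum) = 3 + 1.62 = 4.62; true-score variance = 1.92 + 1.62 = 3.54; composite reliability = 0.7662.
Mean component reliability = 0.6400.
Difference = 0.7662 − 0.6400 = 0.126.

0.126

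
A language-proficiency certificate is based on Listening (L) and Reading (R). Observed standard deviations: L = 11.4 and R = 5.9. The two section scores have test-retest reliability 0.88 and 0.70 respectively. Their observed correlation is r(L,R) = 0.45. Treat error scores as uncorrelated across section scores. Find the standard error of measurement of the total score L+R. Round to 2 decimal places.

Var(total) = 164.77 + 60.534 = 225.304.
True-score variance = 138.732 + 60.534 = 199.266, so reliability = 0.8844.
Error variance = 225.304 − 199.266 = 26.0382; SEM = √26.0382 = 5.10.

5.10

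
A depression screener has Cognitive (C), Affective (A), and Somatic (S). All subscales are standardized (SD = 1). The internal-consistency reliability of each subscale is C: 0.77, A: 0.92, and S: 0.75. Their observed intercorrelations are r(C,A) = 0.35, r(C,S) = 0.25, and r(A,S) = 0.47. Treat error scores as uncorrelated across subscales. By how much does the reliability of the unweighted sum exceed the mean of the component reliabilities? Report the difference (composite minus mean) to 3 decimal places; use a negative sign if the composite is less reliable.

0.078

Var(sum) = 3 + 2.14 = 5.14; true-score variance = 2.44 + 2.14 = 4.58; composite reliability = 0.8911.
Mean component reliability = 0.8133.
Difference = 0.8911 − 0.8133 = 0.078.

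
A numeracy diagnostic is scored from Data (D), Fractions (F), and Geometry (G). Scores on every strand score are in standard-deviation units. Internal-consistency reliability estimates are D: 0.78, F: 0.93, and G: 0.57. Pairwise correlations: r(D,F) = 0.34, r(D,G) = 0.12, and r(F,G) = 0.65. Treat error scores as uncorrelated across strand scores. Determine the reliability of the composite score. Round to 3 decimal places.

0.862

Var(D+F+G) = 3 + 2·[0.34 + 0.12 + 0.65] = 3 + 2.22 = 5.22.
With uncorrelated errors the cross-covariances are all true-score covariance, so they carry over unchanged; only the diagonal terms shrink to ρᵢσᵢ².
True-score variance = [0.78 + 0.93 + 0.57] + 2.22 = 2.28 + 2.22 = 4.5.
Reliability = 4.5 / 5.22 = 0.862.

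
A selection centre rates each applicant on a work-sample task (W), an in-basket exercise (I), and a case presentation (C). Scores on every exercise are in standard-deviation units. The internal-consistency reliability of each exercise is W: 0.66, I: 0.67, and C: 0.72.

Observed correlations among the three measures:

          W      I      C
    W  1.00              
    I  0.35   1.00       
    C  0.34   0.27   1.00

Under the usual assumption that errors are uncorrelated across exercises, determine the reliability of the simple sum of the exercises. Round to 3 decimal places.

0.807

Var(W+I+C) = 3 + 2·[0.35 + 0.34 + 0.27] = 3 + 1.92 = 4.92.
With uncorrelated errors the cross-covariances are all true-score covariance, so they carry over unchanged; only the diagonal terms shrink to ρᵢσᵢ².
True-score variance = [0.66 + 0.67 + 0.72] + 1.92 = 2.05 + 1.92 = 3.97.
Reliability = 3.97 / 4.92 = 0.807.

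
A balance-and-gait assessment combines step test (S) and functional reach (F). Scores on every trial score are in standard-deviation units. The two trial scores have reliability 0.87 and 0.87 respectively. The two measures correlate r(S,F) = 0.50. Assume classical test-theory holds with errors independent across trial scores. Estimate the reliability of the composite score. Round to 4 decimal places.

0.9133

Var(S+F) = 2 + 2·[0.50] = 2 + 1 = 3.
Under uncorrelated errors the observed covariances equal the true-score covariances, so only the own-variance terms attenuate.
True-score variance = [0.87 + 0.87] + 1 = 1.74 + 1 = 2.74.
Reliability = 2.74 / 3 = 0.9133.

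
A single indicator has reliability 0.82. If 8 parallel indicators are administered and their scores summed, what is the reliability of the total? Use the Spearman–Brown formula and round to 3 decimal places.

ρ_k = kρ / (1 + (k−1)ρ) = 8·0.82 / (1 + 7·0.82) = 6.560 / 6.740 = 0.973.

0.973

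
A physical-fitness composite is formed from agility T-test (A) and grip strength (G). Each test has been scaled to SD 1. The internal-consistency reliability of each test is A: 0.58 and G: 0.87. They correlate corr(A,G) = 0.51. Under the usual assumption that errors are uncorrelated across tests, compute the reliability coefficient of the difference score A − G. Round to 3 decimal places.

Var(A−G) = 1 + 1 − 2·0.51 = 2 − 1.02 = 0.98.
Because errors are independent across components, Cov(Tᵢ,Tⱼ) = Cov(Xᵢ,Xⱼ); the off-diagonal part of the true-score variance is the same as above.
True-score variance = [0.58 + 0.87] − 1.02 = 1.45 − 1.02 = 0.43.
Reliability = 0.43 / 0.98 = 0.439.

0.439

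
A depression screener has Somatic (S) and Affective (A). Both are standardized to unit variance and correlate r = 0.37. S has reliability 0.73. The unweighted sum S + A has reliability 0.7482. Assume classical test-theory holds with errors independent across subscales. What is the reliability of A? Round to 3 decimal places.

0.580

Var(S+A) = 2 + 2·0.37 = 2.740.
True-score variance = ρ_S + ρ_A + 2·0.37, so 0.7482 = (0.73 + ρ_A + 0.74) / 2.740.
ρ_A = 0.7482·2.740 − 0.73 − 0.74 = 0.580.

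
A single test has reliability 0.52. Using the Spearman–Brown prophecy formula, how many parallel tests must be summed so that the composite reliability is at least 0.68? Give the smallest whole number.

k ≥ ρ*(1−ρ₁)/(ρ₁(1−ρ*)) = 0.68·0.48 / (0.52·0.32) = 1.962.
Smallest integer k = 2.

2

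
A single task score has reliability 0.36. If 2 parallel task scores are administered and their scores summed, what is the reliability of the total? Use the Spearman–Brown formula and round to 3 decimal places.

ρ_k = kρ / (1 + (k−1)ρ) = 2·0.36 / (1 + 1·0.36) = 0.720 / 1.360 = 0.529.

0.529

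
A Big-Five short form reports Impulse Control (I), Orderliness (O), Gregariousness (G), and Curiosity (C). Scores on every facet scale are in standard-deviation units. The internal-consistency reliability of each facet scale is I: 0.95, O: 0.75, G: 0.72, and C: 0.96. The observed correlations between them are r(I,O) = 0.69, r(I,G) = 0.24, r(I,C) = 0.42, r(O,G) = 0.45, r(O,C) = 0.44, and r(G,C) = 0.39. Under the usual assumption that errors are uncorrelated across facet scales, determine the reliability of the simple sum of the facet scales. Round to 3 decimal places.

Var(I+O+G+C) = 4 + 2·[0.69 + 0.24 + 0.42 + 0.45 + 0.44 + 0.39] = 4 + 5.26 = 9.26.
Because errors are independent across components, Cov(Tᵢ,Tⱼ) = Cov(Xᵢ,Xⱼ); the off-diagonal part of the true-score variance is the same as above.
True-score variance = [0.95 + 0.75 + 0.72 + 0.96] + 5.26 = 3.38 + 5.26 = 8.64.
Reliability = 8.64 / 9.26 = 0.933.

0.933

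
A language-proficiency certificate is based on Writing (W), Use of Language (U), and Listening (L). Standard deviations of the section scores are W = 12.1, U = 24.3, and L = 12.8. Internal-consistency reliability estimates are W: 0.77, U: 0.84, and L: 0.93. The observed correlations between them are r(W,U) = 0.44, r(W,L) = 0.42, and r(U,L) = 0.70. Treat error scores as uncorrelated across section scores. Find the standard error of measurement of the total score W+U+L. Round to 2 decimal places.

11.82

Var(total) = 900.74 + 824.302 = 1725.04.
True-score variance = 761.119 + 824.302 = 1585.42, so reliability = 0.9191.
Error variance = 1725.04 − 1585.42 = 139.621; SEM = √139.621 = 11.82.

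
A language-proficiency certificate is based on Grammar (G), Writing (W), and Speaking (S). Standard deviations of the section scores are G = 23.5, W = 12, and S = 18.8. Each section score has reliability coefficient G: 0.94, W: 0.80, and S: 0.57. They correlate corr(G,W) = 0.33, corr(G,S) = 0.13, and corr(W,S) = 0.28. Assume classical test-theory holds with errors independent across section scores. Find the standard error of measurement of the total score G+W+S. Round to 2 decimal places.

14.63

Var(total) = 1049.69 + 427.324 = 1477.01.
True-score variance = 835.776 + 427.324 = 1263.1, so reliability = 0.8552.
Error variance = 1477.01 − 1263.1 = 213.914; SEM = √213.914 = 14.63.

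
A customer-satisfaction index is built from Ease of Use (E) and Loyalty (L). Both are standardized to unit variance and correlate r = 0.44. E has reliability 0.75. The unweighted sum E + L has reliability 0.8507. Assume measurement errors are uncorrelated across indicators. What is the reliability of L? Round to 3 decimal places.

0.820

Var(E+L) = 2 + 2·0.44 = 2.880.
True-score variance = ρ_E + ρ_L + 2·0.44, so 0.8507 = (0.75 + ρ_L + 0.88) / 2.880.
ρ_L = 0.8507·2.880 − 0.75 − 0.88 = 0.820.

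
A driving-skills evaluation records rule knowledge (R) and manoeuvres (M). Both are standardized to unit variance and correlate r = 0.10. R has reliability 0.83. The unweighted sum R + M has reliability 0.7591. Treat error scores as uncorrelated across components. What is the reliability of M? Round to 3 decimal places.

0.640

Var(R+M) = 2 + 2·0.10 = 2.200.
True-score variance = ρ_R + ρ_M + 2·0.10, so 0.7591 = (0.83 + ρ_M + 0.20) / 2.200.
ρ_M = 0.7591·2.200 − 0.83 − 0.20 = 0.640.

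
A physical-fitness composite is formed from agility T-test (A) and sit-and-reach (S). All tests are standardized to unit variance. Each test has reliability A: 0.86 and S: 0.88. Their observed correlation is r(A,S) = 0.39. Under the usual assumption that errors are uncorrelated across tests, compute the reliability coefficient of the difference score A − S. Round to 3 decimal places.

0.787

Var(A−S) = 1 + 1 − 2·0.39 = 2 − 0.78 = 1.22.
Because errors are independent across components, Cov(Tᵢ,Tⱼ) = Cov(Xᵢ,Xⱼ); the off-diagonal part of the true-score variance is the same as above.
True-score variance = [0.86 + 0.88] − 0.78 = 1.74 − 0.78 = 0.96.
Reliability = 0.96 / 1.22 = 0.787.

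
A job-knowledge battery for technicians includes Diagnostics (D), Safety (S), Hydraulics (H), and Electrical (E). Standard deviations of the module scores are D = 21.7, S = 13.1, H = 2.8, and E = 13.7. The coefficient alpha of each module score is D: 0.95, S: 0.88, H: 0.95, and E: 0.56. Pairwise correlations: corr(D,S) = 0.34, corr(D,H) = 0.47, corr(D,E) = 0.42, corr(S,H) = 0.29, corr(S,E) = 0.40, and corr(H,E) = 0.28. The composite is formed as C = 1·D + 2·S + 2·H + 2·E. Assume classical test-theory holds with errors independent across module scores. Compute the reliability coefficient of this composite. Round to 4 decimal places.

0.8812

Var(C) = 21.7² + 2²·13.1² + 2²·2.8² + 2²·13.7² + 2·[2·21.7·13.1·0.34 + 2·21.7·2.8·0.47 + 2·21.7·13.7·0.42 + 4·13.1·2.8·0.29 + 4·13.1·13.7·0.40 + 4·2.8·13.7·0.28] = 1939.45 + 1745.61 = 3685.06.
Under uncorrelated errors the observed covariances equal the true-score covariances, so only the own-variance terms attenuate.
True-score variance = [21.7²·0.95 + 2²·13.1²·0.88 + 2²·2.8²·0.95 + 2²·13.7²·0.56] + 1745.61 = 1501.63 + 1745.61 = 3247.24.
Reliability = 3247.24 / 3685.06 = 0.8812.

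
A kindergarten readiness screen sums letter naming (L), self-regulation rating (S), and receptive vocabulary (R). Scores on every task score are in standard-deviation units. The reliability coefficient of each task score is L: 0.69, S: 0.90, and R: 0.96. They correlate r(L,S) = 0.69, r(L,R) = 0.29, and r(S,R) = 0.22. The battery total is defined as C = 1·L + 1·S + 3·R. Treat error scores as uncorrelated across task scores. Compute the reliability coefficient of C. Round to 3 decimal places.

0.950

Var(C) = 1 + 1 + 3² + 2·[0.69 + 3·0.29 + 3·0.22] = 11 + 4.44 = 15.44.
Under uncorrelated errors the observed covariances equal the true-score covariances, so only the own-variance terms attenuate.
True-score variance = [0.69 + 0.90 + 3²·0.96] + 4.44 = 10.23 + 4.44 = 14.67.
Reliability = 14.67 / 15.44 = 0.950.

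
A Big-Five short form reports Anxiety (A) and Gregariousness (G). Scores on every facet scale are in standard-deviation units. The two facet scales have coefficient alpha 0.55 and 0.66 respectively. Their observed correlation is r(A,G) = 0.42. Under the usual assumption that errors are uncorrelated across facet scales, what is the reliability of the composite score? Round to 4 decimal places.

0.7218

Var(A+G) = 2 + 2·[0.42] = 2 + 0.84 = 2.84.
Because errors are independent across components, Cov(Tᵢ,Tⱼ) = Cov(Xᵢ,Xⱼ); the off-diagonal part of the true-score variance is the same as above.
True-score variance = [0.55 + 0.66] + 0.84 = 1.21 + 0.84 = 2.05.
Reliability = 2.05 / 2.84 = 0.7218.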